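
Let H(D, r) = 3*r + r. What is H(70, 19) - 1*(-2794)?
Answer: 2870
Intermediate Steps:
H(D, r) = 4*r
H(70, 19) - 1*(-2794) = 4*19 - 1*(-2794) = 76 + 2794 = 2870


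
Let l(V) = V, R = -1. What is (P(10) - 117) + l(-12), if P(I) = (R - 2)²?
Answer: -120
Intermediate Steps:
P(I) = 9 (P(I) = (-1 - 2)² = (-3)² = 9)
(P(10) - 117) + l(-12) = (9 - 117) - 12 = -108 - 12 = -120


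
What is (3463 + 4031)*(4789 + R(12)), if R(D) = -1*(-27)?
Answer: 36091104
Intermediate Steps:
R(D) = 27
(3463 + 4031)*(4789 + R(12)) = (3463 + 4031)*(4789 + 27) = 7494*4816 = 36091104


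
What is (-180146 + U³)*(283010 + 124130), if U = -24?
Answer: -78972945800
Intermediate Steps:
(-180146 + U³)*(283010 + 124130) = (-180146 + (-24)³)*(283010 + 124130) = (-180146 - 13824)*407140 = -193970*407140 = -78972945800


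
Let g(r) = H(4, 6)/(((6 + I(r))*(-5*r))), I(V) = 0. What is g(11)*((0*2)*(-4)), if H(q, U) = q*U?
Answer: 0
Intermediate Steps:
H(q, U) = U*q
g(r) = -4/(5*r) (g(r) = (6*4)/(((6 + 0)*(-5*r))) = 24/((6*(-5*r))) = 24/((-30*r)) = 24*(-1/(30*r)) = -4/(5*r))
g(11)*((0*2)*(-4)) = (-4/5/11)*((0*2)*(-4)) = (-4/5*1/11)*(0*(-4)) = -4/55*0 = 0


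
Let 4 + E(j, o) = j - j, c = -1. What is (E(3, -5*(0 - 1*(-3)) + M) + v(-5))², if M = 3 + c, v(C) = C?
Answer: 81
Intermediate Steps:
M = 2 (M = 3 - 1 = 2)
E(j, o) = -4 (E(j, o) = -4 + (j - j) = -4 + 0 = -4)
(E(3, -5*(0 - 1*(-3)) + M) + v(-5))² = (-4 - 5)² = (-9)² = 81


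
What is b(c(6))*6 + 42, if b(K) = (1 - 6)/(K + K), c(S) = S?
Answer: 79/2 ≈ 39.500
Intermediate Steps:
b(K) = -5/(2*K) (b(K) = -5*1/(2*K) = -5/(2*K))
b(c(6))*6 + 42 = -5/2/6*6 + 42 = -5/2*⅙*6 + 42 = -5/12*6 + 42 = -5/2 + 42 = 79/2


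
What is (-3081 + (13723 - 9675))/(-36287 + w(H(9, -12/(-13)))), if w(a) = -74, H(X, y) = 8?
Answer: -967/36361 ≈ -0.026594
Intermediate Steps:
(-3081 + (13723 - 9675))/(-36287 + w(H(9, -12/(-13)))) = (-3081 + (13723 - 9675))/(-36287 - 74) = (-3081 + 4048)/(-36361) = 967*(-1/36361) = -967/36361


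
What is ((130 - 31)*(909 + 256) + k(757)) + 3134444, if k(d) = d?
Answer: 3250536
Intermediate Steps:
((130 - 31)*(909 + 256) + k(757)) + 3134444 = ((130 - 31)*(909 + 256) + 757) + 3134444 = (99*1165 + 757) + 3134444 = (115335 + 757) + 3134444 = 116092 + 3134444 = 3250536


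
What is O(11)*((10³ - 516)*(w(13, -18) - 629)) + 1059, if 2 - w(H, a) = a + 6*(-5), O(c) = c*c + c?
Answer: -36990093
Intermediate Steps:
O(c) = c + c² (O(c) = c² + c = c + c²)
w(H, a) = 32 - a (w(H, a) = 2 - (a + 6*(-5)) = 2 - (a - 30) = 2 - (-30 + a) = 2 + (30 - a) = 32 - a)
O(11)*((10³ - 516)*(w(13, -18) - 629)) + 1059 = (11*(1 + 11))*((10³ - 516)*((32 - 1*(-18)) - 629)) + 1059 = (11*12)*((1000 - 516)*((32 + 18) - 629)) + 1059 = 132*(484*(50 - 629)) + 1059 = 132*(484*(-579)) + 1059 = 132*(-280236) + 1059 = -36991152 + 1059 = -36990093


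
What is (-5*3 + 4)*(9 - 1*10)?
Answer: 11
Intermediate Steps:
(-5*3 + 4)*(9 - 1*10) = (-15 + 4)*(9 - 10) = -11*(-1) = 11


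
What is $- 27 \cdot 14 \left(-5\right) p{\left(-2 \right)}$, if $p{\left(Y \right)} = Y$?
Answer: $-3780$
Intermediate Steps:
$- 27 \cdot 14 \left(-5\right) p{\left(-2 \right)} = - 27 \cdot 14 \left(-5\right) \left(-2\right) = \left(-27\right) \left(-70\right) \left(-2\right) = 1890 \left(-2\right) = -3780$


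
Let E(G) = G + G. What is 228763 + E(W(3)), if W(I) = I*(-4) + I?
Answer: 228745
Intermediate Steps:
W(I) = -3*I (W(I) = -4*I + I = -3*I)
E(G) = 2*G
228763 + E(W(3)) = 228763 + 2*(-3*3) = 228763 + 2*(-9) = 228763 - 18 = 228745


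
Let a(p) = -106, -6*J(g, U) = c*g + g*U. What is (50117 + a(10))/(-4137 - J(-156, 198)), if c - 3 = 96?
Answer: -50011/11859 ≈ -4.2171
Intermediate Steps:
c = 99 (c = 3 + 96 = 99)
J(g, U) = -33*g/2 - U*g/6 (J(g, U) = -(99*g + g*U)/6 = -(99*g + U*g)/6 = -33*g/2 - U*g/6)
(50117 + a(10))/(-4137 - J(-156, 198)) = (50117 - 106)/(-4137 - (-1)*(-156)*(99 + 198)/6) = 50011/(-4137 - (-1)*(-156)*297/6) = 50011/(-4137 - 1*7722) = 50011/(-4137 - 7722) = 50011/(-11859) = 50011*(-1/11859) = -50011/11859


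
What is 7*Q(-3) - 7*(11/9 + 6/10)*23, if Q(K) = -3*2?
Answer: -15092/45 ≈ -335.38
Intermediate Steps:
Q(K) = -6
7*Q(-3) - 7*(11/9 + 6/10)*23 = 7*(-6) - 7*(11/9 + 6/10)*23 = -42 - 7*(11*(⅑) + 6*(⅒))*23 = -42 - 7*(11/9 + ⅗)*23 = -42 - 7*(82/45)*23 = -42 - 574*23/45 = -42 - 1*13202/45 = -42 - 13202/45 = -15092/45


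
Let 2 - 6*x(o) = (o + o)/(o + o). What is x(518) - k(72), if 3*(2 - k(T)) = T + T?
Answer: 277/6 ≈ 46.167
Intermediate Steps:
k(T) = 2 - 2*T/3 (k(T) = 2 - (T + T)/3 = 2 - 2*T/3)
x(o) = 1/6 (x(o) = 1/3 - (o + o)/(6*(o + o)) = 1/3 - 2*o/(6*(2*o)) = 1/3 - 2*o*1/(2*o)/6 = 1/3 - 1/6*1 = 1/3 - 1/6 = 1/6)
x(518) - k(72) = 1/6 - (2 - 2/3*72) = 1/6 - (2 - 48) = 1/6 - 1*(-46) = 1/6 + 46 = 277/6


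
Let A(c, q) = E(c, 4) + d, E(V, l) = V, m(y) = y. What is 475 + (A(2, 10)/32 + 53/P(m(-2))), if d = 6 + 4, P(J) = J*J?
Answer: 3909/8 ≈ 488.63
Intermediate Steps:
P(J) = J²
d = 10
A(c, q) = 10 + c (A(c, q) = c + 10 = 10 + c)
475 + (A(2, 10)/32 + 53/P(m(-2))) = 475 + ((10 + 2)/32 + 53/((-2)²)) = 475 + (12*(1/32) + 53/4) = 475 + (3/8 + 53*(¼)) = 475 + (3/8 + 53/4) = 475 + 109/8 = 3909/8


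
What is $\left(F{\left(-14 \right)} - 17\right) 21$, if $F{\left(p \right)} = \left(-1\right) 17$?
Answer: $-714$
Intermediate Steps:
$F{\left(p \right)} = -17$
$\left(F{\left(-14 \right)} - 17\right) 21 = \left(-17 - 17\right) 21 = \left(-34\right) 21 = -714$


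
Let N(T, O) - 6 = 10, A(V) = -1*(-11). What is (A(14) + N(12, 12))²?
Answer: 729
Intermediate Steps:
A(V) = 11
N(T, O) = 16 (N(T, O) = 6 + 10 = 16)
(A(14) + N(12, 12))² = (11 + 16)² = 27² = 729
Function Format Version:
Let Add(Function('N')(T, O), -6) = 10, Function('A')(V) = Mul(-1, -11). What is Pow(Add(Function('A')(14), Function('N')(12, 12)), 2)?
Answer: 729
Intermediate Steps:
Function('A')(V) = 11
Function('N')(T, O) = 16 (Function('N')(T, O) = Add(6, 10) = 16)
Pow(Add(Function('A')(14), Function('N')(12, 12)), 2) = Pow(Add(11, 16), 2) = Pow(27, 2) = 729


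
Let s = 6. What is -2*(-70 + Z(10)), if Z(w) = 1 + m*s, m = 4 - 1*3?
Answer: 126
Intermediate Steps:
m = 1 (m = 4 - 3 = 1)
Z(w) = 7 (Z(w) = 1 + 1*6 = 1 + 6 = 7)
-2*(-70 + Z(10)) = -2*(-70 + 7) = -2*(-63) = 126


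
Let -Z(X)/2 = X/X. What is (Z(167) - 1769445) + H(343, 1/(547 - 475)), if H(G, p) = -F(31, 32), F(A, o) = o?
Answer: -1769479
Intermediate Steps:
H(G, p) = -32 (H(G, p) = -1*32 = -32)
Z(X) = -2 (Z(X) = -2*X/X = -2*1 = -2)
(Z(167) - 1769445) + H(343, 1/(547 - 475)) = (-2 - 1769445) - 32 = -1769447 - 32 = -1769479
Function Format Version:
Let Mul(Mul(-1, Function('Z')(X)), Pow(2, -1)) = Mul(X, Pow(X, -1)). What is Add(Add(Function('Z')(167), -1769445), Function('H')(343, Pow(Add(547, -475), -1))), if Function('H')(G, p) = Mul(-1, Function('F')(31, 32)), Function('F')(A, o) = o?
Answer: -1769479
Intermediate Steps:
Function('H')(G, p) = -32 (Function('H')(G, p) = Mul(-1, 32) = -32)
Function('Z')(X) = -2 (Function('Z')(X) = Mul(-2, Mul(X, Pow(X, -1))) = Mul(-2, 1) = -2)
Add(Add(Function('Z')(167), -1769445), Function('H')(343, Pow(Add(547, -475), -1))) = Add(Add(-2, -1769445), -32) = Add(-1769447, -32) = -1769479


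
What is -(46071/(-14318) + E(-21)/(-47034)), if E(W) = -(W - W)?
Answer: 46071/14318 ≈ 3.2177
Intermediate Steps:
E(W) = 0 (E(W) = -1*0 = 0)
-(46071/(-14318) + E(-21)/(-47034)) = -(46071/(-14318) + 0/(-47034)) = -(46071*(-1/14318) + 0*(-1/47034)) = -(-46071/14318 + 0) = -1*(-46071/14318) = 46071/14318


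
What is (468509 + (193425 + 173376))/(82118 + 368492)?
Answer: 83531/45061 ≈ 1.8537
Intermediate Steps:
(468509 + (193425 + 173376))/(82118 + 368492) = (468509 + 366801)/450610 = 835310*(1/450610) = 83531/45061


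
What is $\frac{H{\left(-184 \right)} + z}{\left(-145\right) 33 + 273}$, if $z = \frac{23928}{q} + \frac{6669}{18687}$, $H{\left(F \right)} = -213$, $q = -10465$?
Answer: $\frac{2335084187}{49020236720} \approx 0.047635$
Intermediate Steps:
$z = - \frac{125783817}{65186485}$ ($z = \frac{23928}{-10465} + \frac{6669}{18687} = 23928 \left(- \frac{1}{10465}\right) + 6669 \cdot \frac{1}{18687} = - \frac{23928}{10465} + \frac{2223}{6229} = - \frac{125783817}{65186485} \approx -1.9296$)
$\frac{H{\left(-184 \right)} + z}{\left(-145\right) 33 + 273} = \frac{-213 - \frac{125783817}{65186485}}{\left(-145\right) 33 + 273} = - \frac{14010505122}{65186485 \left(-4785 + 273\right)} = - \frac{14010505122}{65186485 \left(-4512\right)} = \left(- \frac{14010505122}{65186485}\right) \left(- \frac{1}{4512}\right) = \frac{2335084187}{49020236720}$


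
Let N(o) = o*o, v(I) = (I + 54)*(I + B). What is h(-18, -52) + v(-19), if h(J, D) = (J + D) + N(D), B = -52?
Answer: 149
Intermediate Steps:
v(I) = (-52 + I)*(54 + I) (v(I) = (I + 54)*(I - 52) = (54 + I)*(-52 + I) = (-52 + I)*(54 + I))
N(o) = o**2
h(J, D) = D + J + D**2 (h(J, D) = (J + D) + D**2 = (D + J) + D**2 = D + J + D**2)
h(-18, -52) + v(-19) = (-52 - 18 + (-52)**2) + (-2808 + (-19)**2 + 2*(-19)) = (-52 - 18 + 2704) + (-2808 + 361 - 38) = 2634 - 2485 = 149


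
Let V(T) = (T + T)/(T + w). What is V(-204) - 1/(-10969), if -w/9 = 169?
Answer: 1492359/6307175 ≈ 0.23661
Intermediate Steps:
w = -1521 (w = -9*169 = -1521)
V(T) = 2*T/(-1521 + T) (V(T) = (T + T)/(T - 1521) = (2*T)/(-1521 + T) = 2*T/(-1521 + T))
V(-204) - 1/(-10969) = 2*(-204)/(-1521 - 204) - 1/(-10969) = 2*(-204)/(-1725) - 1*(-1/10969) = 2*(-204)*(-1/1725) + 1/10969 = 136/575 + 1/10969 = 1492359/6307175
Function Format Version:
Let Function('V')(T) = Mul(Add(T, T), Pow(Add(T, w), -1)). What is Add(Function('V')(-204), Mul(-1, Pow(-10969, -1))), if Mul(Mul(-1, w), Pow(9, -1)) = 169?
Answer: Rational(1492359, 6307175) ≈ 0.23661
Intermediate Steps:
w = -1521 (w = Mul(-9, 169) = -1521)
Function('V')(T) = Mul(2, T, Pow(Add(-1521, T), -1)) (Function('V')(T) = Mul(Add(T, T), Pow(Add(T, -1521), -1)) = Mul(Mul(2, T), Pow(Add(-1521, T), -1)) = Mul(2, T, Pow(Add(-1521, T), -1)))
Add(Function('V')(-204), Mul(-1, Pow(-10969, -1))) = Add(Mul(2, -204, Pow(Add(-1521, -204), -1)), Mul(-1, Pow(-10969, -1))) = Add(Mul(2, -204, Pow(-1725, -1)), Mul(-1, Rational(-1, 10969))) = Add(Mul(2, -204, Rational(-1, 1725)), Rational(1, 10969)) = Add(Rational(136, 575), Rational(1, 10969)) = Rational(1492359, 6307175)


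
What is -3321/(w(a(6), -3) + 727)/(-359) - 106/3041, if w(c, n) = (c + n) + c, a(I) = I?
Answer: -17908583/803505184 ≈ -0.022288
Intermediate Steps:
w(c, n) = n + 2*c
-3321/(w(a(6), -3) + 727)/(-359) - 106/3041 = -3321/((-3 + 2*6) + 727)/(-359) - 106/3041 = -3321/((-3 + 12) + 727)*(-1/359) - 106*1/3041 = -3321/(9 + 727)*(-1/359) - 106/3041 = -3321/736*(-1/359) - 106/3041 = 3321/264224 - 106/3041 = -17908583/803505184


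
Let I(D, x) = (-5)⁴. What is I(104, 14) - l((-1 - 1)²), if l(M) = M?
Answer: 621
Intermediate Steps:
I(D, x) = 625
I(104, 14) - l((-1 - 1)²) = 625 - (-1 - 1)² = 625 - 1*(-2)² = 625 - 1*4 = 625 - 4 = 621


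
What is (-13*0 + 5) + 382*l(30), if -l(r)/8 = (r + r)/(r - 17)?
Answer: -183295/13 ≈ -14100.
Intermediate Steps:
l(r) = -16*r/(-17 + r) (l(r) = -8*(r + r)/(r - 17) = -8*2*r/(-17 + r) = -16*r/(-17 + r))
(-13*0 + 5) + 382*l(30) = (-13*0 + 5) + 382*(-16*30/(-17 + 30)) = (0 + 5) + 382*(-16*30/13) = 5 + 382*(-16*30*1/13) = 5 + 382*(-480/13) = 5 - 183360/13 = -183295/13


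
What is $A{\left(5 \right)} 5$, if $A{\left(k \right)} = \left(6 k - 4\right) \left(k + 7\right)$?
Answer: $1560$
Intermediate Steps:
$A{\left(k \right)} = \left(-4 + 6 k\right) \left(7 + k\right)$
$A{\left(5 \right)} 5 = \left(-28 + 6 \cdot 5^{2} + 38 \cdot 5\right) 5 = \left(-28 + 6 \cdot 25 + 190\right) 5 = \left(-28 + 150 + 190\right) 5 = 312 \cdot 5 = 1560$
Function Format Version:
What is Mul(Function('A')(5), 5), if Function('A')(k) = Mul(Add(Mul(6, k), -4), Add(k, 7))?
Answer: 1560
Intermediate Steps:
Function('A')(k) = Mul(Add(-4, Mul(6, k)), Add(7, k))
Mul(Function('A')(5), 5) = Mul(Add(-28, Mul(6, Pow(5, 2)), Mul(38, 5)), 5) = Mul(Add(-28, Mul(6, 25), 190), 5) = Mul(Add(-28, 150, 190), 5) = Mul(312, 5) = 1560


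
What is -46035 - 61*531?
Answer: -78426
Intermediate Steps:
-46035 - 61*531 = -46035 - 1*32391 = -46035 - 32391 = -78426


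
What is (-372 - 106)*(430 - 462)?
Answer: 15296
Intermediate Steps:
(-372 - 106)*(430 - 462) = -478*(-32) = 15296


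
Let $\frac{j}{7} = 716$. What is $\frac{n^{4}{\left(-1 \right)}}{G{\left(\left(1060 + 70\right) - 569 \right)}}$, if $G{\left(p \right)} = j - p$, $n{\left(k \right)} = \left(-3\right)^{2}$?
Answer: $\frac{6561}{4451} \approx 1.4741$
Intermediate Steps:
$n{\left(k \right)} = 9$
$j = 5012$ ($j = 7 \cdot 716 = 5012$)
$G{\left(p \right)} = 5012 - p$
$\frac{n^{4}{\left(-1 \right)}}{G{\left(\left(1060 + 70\right) - 569 \right)}} = \frac{9^{4}}{5012 - \left(\left(1060 + 70\right) - 569\right)} = \frac{6561}{5012 - \left(1130 - 569\right)} = \frac{6561}{5012 - 561} = \frac{6561}{4451}$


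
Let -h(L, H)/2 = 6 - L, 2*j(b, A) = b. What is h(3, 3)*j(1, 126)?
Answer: -3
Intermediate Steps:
j(b, A) = b/2
h(L, H) = -12 + 2*L (h(L, H) = -2*(6 - L) = -12 + 2*L)
h(3, 3)*j(1, 126) = (-12 + 2*3)*((½)*1) = (-12 + 6)*(½) = -6*½ = -3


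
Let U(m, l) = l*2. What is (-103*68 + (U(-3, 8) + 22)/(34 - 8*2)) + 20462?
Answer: 121141/9 ≈ 13460.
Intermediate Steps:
U(m, l) = 2*l
(-103*68 + (U(-3, 8) + 22)/(34 - 8*2)) + 20462 = (-103*68 + (2*8 + 22)/(34 - 8*2)) + 20462 = (-7004 + (16 + 22)/(34 - 16)) + 20462 = (-7004 + 38/18) + 20462 = (-7004 + 38*(1/18)) + 20462 = (-7004 + 19/9) + 20462 = -63017/9 + 20462 = 121141/9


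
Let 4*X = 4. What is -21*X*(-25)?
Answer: 525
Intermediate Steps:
X = 1 (X = (1/4)*4 = 1)
-21*X*(-25) = -21*1*(-25) = -21*(-25) = 525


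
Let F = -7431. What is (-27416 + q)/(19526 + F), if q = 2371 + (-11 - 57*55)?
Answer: -28191/12095 ≈ -2.3308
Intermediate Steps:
q = -775 (q = 2371 + (-11 - 3135) = 2371 - 3146 = -775)
(-27416 + q)/(19526 + F) = (-27416 - 775)/(19526 - 7431) = -28191/12095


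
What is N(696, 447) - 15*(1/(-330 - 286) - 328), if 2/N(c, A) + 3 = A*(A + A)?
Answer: 1211127168257/246162840 ≈ 4920.0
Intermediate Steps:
N(c, A) = 2/(-3 + 2*A**2) (N(c, A) = 2/(-3 + A*(A + A)) = 2/(-3 + A*(2*A)) = 2/(-3 + 2*A**2))
N(696, 447) - 15*(1/(-330 - 286) - 328) = 2/(-3 + 2*447**2) - 15*(1/(-330 - 286) - 328) = 2/(-3 + 2*199809) - 15*(1/(-616) - 328) = 2/(-3 + 399618) - 15*(-1/616 - 328) = 2/399615 - 15*(-202049)/616 = 2*(1/399615) - 1*(-3030735/616) = 2/399615 + 3030735/616 = 1211127168257/246162840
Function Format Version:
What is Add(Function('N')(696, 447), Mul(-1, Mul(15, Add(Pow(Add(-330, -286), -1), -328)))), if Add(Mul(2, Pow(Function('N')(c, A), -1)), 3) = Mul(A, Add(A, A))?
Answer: Rational(1211127168257, 246162840) ≈ 4920.0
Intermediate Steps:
Function('N')(c, A) = Mul(2, Pow(Add(-3, Mul(2, Pow(A, 2))), -1)) (Function('N')(c, A) = Mul(2, Pow(Add(-3, Mul(A, Add(A, A))), -1)) = Mul(2, Pow(Add(-3, Mul(A, Mul(2, A))), -1)) = Mul(2, Pow(Add(-3, Mul(2, Pow(A, 2))), -1)))
Add(Function('N')(696, 447), Mul(-1, Mul(15, Add(Pow(Add(-330, -286), -1), -328)))) = Add(Mul(2, Pow(Add(-3, Mul(2, Pow(447, 2))), -1)), Mul(-1, Mul(15, Add(Pow(Add(-330, -286), -1), -328)))) = Add(Mul(2, Pow(Add(-3, Mul(2, 199809)), -1)), Mul(-1, Mul(15, Add(Pow(-616, -1), -328)))) = Add(Mul(2, Pow(Add(-3, 399618), -1)), Mul(-1, Mul(15, Add(Rational(-1, 616), -328)))) = Add(Mul(2, Pow(399615, -1)), Mul(-1, Mul(15, Rational(-202049, 616)))) = Add(Mul(2, Rational(1, 399615)), Mul(-1, Rational(-3030735, 616))) = Add(Rational(2, 399615), Rational(3030735, 616)) = Rational(1211127168257, 246162840)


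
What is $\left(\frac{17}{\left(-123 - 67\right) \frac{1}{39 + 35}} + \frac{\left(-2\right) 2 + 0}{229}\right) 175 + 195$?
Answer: $- \frac{4206290}{4351} \approx -966.74$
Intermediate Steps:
$\left(\frac{17}{\left(-123 - 67\right) \frac{1}{39 + 35}} + \frac{\left(-2\right) 2 + 0}{229}\right) 175 + 195 = \left(\frac{17}{\left(-190\right) \frac{1}{74}} + \left(-4 + 0\right) \frac{1}{229}\right) 175 + 195 = \left(\frac{17}{\left(-190\right) \frac{1}{74}} - \frac{4}{229}\right) 175 + 195 = \left(\frac{17}{- \frac{95}{37}} - \frac{4}{229}\right) 175 + 195 = \left(17 \left(- \frac{37}{95}\right) - \frac{4}{229}\right) 175 + 195 = \left(- \frac{629}{95} - \frac{4}{229}\right) 175 + 195 = \left(- \frac{144421}{21755}\right) 175 + 195 = - \frac{5054735}{4351} + 195 = - \frac{4206290}{4351}$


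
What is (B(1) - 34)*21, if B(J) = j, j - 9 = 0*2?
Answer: -525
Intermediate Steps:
j = 9 (j = 9 + 0*2 = 9 + 0 = 9)
B(J) = 9
(B(1) - 34)*21 = (9 - 34)*21 = -25*21 = -525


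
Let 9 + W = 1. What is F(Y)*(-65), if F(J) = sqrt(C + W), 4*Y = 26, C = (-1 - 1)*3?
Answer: -65*I*sqrt(14) ≈ -243.21*I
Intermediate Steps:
C = -6 (C = -2*3 = -6)
W = -8 (W = -9 + 1 = -8)
Y = 13/2 (Y = (1/4)*26 = 13/2 ≈ 6.5000)
F(J) = I*sqrt(14) (F(J) = sqrt(-6 - 8) = sqrt(-14) = I*sqrt(14))
F(Y)*(-65) = (I*sqrt(14))*(-65) = -65*I*sqrt(14)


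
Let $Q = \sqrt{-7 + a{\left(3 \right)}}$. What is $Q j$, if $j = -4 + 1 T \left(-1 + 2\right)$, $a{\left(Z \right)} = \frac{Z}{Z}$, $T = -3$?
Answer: $- 7 i \sqrt{6} \approx - 17.146 i$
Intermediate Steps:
$a{\left(Z \right)} = 1$
$j = -7$ ($j = -4 + 1 \left(- 3 \left(-1 + 2\right)\right) = -4 + 1 \left(\left(-3\right) 1\right) = -4 + 1 \left(-3\right) = -4 - 3 = -7$)
$Q = i \sqrt{6}$ ($Q = \sqrt{-7 + 1} = \sqrt{-6} = i \sqrt{6} \approx 2.4495 i$)
$Q j = i \sqrt{6} \left(-7\right) = - 7 i \sqrt{6}$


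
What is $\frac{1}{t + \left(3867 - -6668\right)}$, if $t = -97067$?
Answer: $- \frac{1}{86532} \approx -1.1556 \cdot 10^{-5}$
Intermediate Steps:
$\frac{1}{t + \left(3867 - -6668\right)} = \frac{1}{-97067 + \left(3867 - -6668\right)} = \frac{1}{-97067 + \left(3867 + 6668\right)} = \frac{1}{-97067 + 10535} = \frac{1}{-86532} = - \frac{1}{86532}$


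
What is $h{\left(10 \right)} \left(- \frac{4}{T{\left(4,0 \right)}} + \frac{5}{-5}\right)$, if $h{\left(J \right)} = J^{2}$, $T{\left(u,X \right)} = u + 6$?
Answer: $-140$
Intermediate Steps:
$T{\left(u,X \right)} = 6 + u$
$h{\left(10 \right)} \left(- \frac{4}{T{\left(4,0 \right)}} + \frac{5}{-5}\right) = 10^{2} \left(- \frac{4}{6 + 4} + \frac{5}{-5}\right) = 100 \left(- \frac{4}{10} + 5 \left(- \frac{1}{5}\right)\right) = 100 \left(\left(-4\right) \frac{1}{10} - 1\right) = 100 \left(- \frac{2}{5} - 1\right) = 100 \left(- \frac{7}{5}\right) = -140$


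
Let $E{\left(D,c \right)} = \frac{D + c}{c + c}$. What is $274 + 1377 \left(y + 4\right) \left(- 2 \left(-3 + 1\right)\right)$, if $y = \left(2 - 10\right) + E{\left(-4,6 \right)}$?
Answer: $-20840$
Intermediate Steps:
$E{\left(D,c \right)} = \frac{D + c}{2 c}$
$y = - \frac{47}{6}$ ($y = \left(2 - 10\right) + \frac{-4 + 6}{2 \cdot 6} = \left(2 - 10\right) + \frac{1}{2} \cdot \frac{1}{6} \cdot 2 = \left(2 - 10\right) + \frac{1}{6} = -8 + \frac{1}{6} = - \frac{47}{6} \approx -7.8333$)
$274 + 1377 \left(y + 4\right) \left(- 2 \left(-3 + 1\right)\right) = 274 + 1377 \left(- \frac{47}{6} + 4\right) \left(- 2 \left(-3 + 1\right)\right) = 274 + 1377 \left(- \frac{23 \left(\left(-2\right) \left(-2\right)\right)}{6}\right) = 274 + 1377 \left(\left(- \frac{23}{6}\right) 4\right) = 274 + 1377 \left(- \frac{46}{3}\right) = 274 - 21114 = -20840$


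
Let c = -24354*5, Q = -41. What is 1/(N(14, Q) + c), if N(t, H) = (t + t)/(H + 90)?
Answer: -7/852386 ≈ -8.2122e-6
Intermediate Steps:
c = -121770
N(t, H) = 2*t/(90 + H) (N(t, H) = (2*t)/(90 + H) = 2*t/(90 + H))
1/(N(14, Q) + c) = 1/(2*14/(90 - 41) - 121770) = 1/(2*14/49 - 121770) = 1/(2*14*(1/49) - 121770) = 1/(4/7 - 121770) = 1/(-852386/7) = -7/852386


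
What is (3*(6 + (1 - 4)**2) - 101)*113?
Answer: -6328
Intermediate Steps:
(3*(6 + (1 - 4)**2) - 101)*113 = (3*(6 + (-3)**2) - 101)*113 = (3*(6 + 9) - 101)*113 = (3*15 - 101)*113 = (45 - 101)*113 = -56*113 = -6328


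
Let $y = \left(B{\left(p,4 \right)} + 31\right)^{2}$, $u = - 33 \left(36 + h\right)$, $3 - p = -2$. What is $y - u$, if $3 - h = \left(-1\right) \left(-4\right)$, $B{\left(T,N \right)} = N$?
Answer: $2380$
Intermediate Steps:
$p = 5$ ($p = 3 - -2 = 3 + 2 = 5$)
$h = -1$ ($h = 3 - \left(-1\right) \left(-4\right) = 3 - 4 = -1$)
$u = -1155$ ($u = - 33 \left(36 - 1\right) = \left(-33\right) 35 = -1155$)
$y = 1225$ ($y = \left(4 + 31\right)^{2} = 35^{2} = 1225$)
$y - u = 1225 - -1155 = 1225 + 1155 = 2380$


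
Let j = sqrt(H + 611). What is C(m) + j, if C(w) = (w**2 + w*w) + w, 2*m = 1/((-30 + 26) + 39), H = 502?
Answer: 18/1225 + sqrt(1113) ≈ 33.376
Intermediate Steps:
j = sqrt(1113) (j = sqrt(502 + 611) = sqrt(1113) ≈ 33.362)
m = 1/70 (m = 1/(2*((-30 + 26) + 39)) = 1/(2*(-4 + 39)) = (1/2)/35 = (1/2)*(1/35) = 1/70 ≈ 0.014286)
C(w) = w + 2*w**2 (C(w) = (w**2 + w**2) + w = 2*w**2 + w = w + 2*w**2)
C(m) + j = (1 + 2*(1/70))/70 + sqrt(1113) = (1 + 1/35)/70 + sqrt(1113) = (1/70)*(36/35) + sqrt(1113) = 18/1225 + sqrt(1113)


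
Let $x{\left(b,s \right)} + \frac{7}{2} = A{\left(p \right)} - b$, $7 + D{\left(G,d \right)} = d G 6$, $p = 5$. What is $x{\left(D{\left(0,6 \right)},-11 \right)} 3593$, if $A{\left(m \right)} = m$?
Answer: $\frac{61081}{2} \approx 30541.0$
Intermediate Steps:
$D{\left(G,d \right)} = -7 + 6 G d$ ($D{\left(G,d \right)} = -7 + d G 6 = -7 + G d 6 = -7 + 6 G d$)
$x{\left(b,s \right)} = \frac{3}{2} - b$ ($x{\left(b,s \right)} = - \frac{7}{2} - \left(-5 + b\right) = \frac{3}{2} - b$)
$x{\left(D{\left(0,6 \right)},-11 \right)} 3593 = \left(\frac{3}{2} - \left(-7 + 6 \cdot 0 \cdot 6\right)\right) 3593 = \left(\frac{3}{2} - \left(-7 + 0\right)\right) 3593 = \left(\frac{3}{2} - -7\right) 3593 = \left(\frac{3}{2} + 7\right) 3593 = \frac{17}{2} \cdot 3593 = \frac{61081}{2}$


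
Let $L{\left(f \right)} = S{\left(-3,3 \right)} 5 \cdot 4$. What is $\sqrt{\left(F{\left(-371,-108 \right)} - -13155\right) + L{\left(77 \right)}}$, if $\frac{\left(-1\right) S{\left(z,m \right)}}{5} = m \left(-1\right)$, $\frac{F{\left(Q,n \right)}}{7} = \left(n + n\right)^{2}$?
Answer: $3 \sqrt{37783} \approx 583.14$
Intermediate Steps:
$F{\left(Q,n \right)} = 28 n^{2}$ ($F{\left(Q,n \right)} = 7 \left(n + n\right)^{2} = 7 \left(2 n\right)^{2} = 7 \cdot 4 n^{2} = 28 n^{2}$)
$S{\left(z,m \right)} = 5 m$ ($S{\left(z,m \right)} = - 5 m \left(-1\right) = - 5 \left(- m\right) = 5 m$)
$L{\left(f \right)} = 300$ ($L{\left(f \right)} = 5 \cdot 3 \cdot 5 \cdot 4 = 15 \cdot 5 \cdot 4 = 75 \cdot 4 = 300$)
$\sqrt{\left(F{\left(-371,-108 \right)} - -13155\right) + L{\left(77 \right)}} = \sqrt{\left(28 \left(-108\right)^{2} - -13155\right) + 300} = \sqrt{\left(28 \cdot 11664 + 13155\right) + 300} = \sqrt{\left(326592 + 13155\right) + 300} = \sqrt{339747 + 300} = \sqrt{340047} = 3 \sqrt{37783}$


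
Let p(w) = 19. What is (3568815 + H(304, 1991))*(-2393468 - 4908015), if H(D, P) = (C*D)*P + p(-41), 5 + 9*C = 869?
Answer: -450312962205974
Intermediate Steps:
C = 96 (C = -5/9 + (⅑)*869 = -5/9 + 869/9 = 96)
H(D, P) = 19 + 96*D*P (H(D, P) = (96*D)*P + 19 = 96*D*P + 19 = 19 + 96*D*P)
(3568815 + H(304, 1991))*(-2393468 - 4908015) = (3568815 + (19 + 96*304*1991))*(-2393468 - 4908015) = (3568815 + (19 + 58105344))*(-7301483) = (3568815 + 58105363)*(-7301483) = 61674178*(-7301483) = -450312962205974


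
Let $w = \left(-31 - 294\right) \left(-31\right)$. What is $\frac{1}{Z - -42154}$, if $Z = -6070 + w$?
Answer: $\frac{1}{46159} \approx 2.1664 \cdot 10^{-5}$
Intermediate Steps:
$w = 10075$ ($w = \left(-325\right) \left(-31\right) = 10075$)
$Z = 4005$ ($Z = -6070 + 10075 = 4005$)
$\frac{1}{Z - -42154} = \frac{1}{4005 - -42154} = \frac{1}{4005 + 42154} = \frac{1}{46159}$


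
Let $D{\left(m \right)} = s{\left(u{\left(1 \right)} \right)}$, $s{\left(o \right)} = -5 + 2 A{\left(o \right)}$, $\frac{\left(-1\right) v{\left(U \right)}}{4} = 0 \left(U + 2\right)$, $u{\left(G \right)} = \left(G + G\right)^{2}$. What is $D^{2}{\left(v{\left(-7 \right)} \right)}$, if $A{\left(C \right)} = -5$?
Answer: $225$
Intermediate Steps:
$u{\left(G \right)} = 4 G^{2}$ ($u{\left(G \right)} = \left(2 G\right)^{2} = 4 G^{2}$)
$v{\left(U \right)} = 0$ ($v{\left(U \right)} = - 4 \cdot 0 \left(U + 2\right) = - 4 \cdot 0 \left(2 + U\right) = \left(-4\right) 0 = 0$)
$s{\left(o \right)} = -15$ ($s{\left(o \right)} = -5 + 2 \left(-5\right) = -5 - 10 = -15$)
$D{\left(m \right)} = -15$
$D^{2}{\left(v{\left(-7 \right)} \right)} = \left(-15\right)^{2} = 225$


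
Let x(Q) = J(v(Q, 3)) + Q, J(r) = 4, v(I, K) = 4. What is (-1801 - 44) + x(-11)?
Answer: -1852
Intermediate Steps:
x(Q) = 4 + Q
(-1801 - 44) + x(-11) = (-1801 - 44) + (4 - 11) = -1845 - 7 = -1852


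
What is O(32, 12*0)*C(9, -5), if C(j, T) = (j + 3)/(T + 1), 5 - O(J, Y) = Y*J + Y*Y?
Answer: -15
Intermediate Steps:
O(J, Y) = 5 - Y² - J*Y (O(J, Y) = 5 - (Y*J + Y*Y) = 5 - (J*Y + Y²) = 5 - (Y² + J*Y) = 5 + (-Y² - J*Y) = 5 - Y² - J*Y)
C(j, T) = (3 + j)/(1 + T)
O(32, 12*0)*C(9, -5) = (5 - (12*0)² - 1*32*12*0)*((3 + 9)/(1 - 5)) = (5 - 1*0² - 1*32*0)*(12/(-4)) = (5 - 1*0 + 0)*(-¼*12) = (5 + 0 + 0)*(-3) = 5*(-3) = -15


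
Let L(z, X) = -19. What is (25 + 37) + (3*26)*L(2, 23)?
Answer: -1420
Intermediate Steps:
(25 + 37) + (3*26)*L(2, 23) = (25 + 37) + (3*26)*(-19) = 62 + 78*(-19) = 62 - 1482 = -1420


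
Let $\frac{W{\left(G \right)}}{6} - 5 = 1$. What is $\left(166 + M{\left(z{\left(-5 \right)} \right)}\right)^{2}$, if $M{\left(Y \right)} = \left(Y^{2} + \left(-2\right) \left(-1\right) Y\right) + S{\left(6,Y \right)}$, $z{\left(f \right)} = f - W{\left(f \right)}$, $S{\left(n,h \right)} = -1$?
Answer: $3111696$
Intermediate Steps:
$W{\left(G \right)} = 36$ ($W{\left(G \right)} = 30 + 6 \cdot 1 = 30 + 6 = 36$)
$z{\left(f \right)} = -36 + f$ ($z{\left(f \right)} = f - 36 = -36 + f$)
$M{\left(Y \right)} = -1 + Y^{2} + 2 Y$ ($M{\left(Y \right)} = \left(Y^{2} + \left(-2\right) \left(-1\right) Y\right) - 1 = \left(Y^{2} + 2 Y\right) - 1 = -1 + Y^{2} + 2 Y$)
$\left(166 + M{\left(z{\left(-5 \right)} \right)}\right)^{2} = \left(166 + \left(-1 + \left(-36 - 5\right)^{2} + 2 \left(-36 - 5\right)\right)\right)^{2} = \left(166 + \left(-1 + \left(-41\right)^{2} + 2 \left(-41\right)\right)\right)^{2} = \left(166 - -1598\right)^{2} = \left(166 + 1598\right)^{2} = 1764^{2} = 3111696$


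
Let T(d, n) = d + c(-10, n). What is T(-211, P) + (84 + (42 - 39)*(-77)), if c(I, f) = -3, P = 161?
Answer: -361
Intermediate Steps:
T(d, n) = -3 + d (T(d, n) = d - 3 = -3 + d)
T(-211, P) + (84 + (42 - 39)*(-77)) = (-3 - 211) + (84 + (42 - 39)*(-77)) = -214 + (84 + 3*(-77)) = -214 + (84 - 231) = -214 - 147 = -361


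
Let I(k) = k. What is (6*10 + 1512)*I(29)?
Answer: 45588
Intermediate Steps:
(6*10 + 1512)*I(29) = (6*10 + 1512)*29 = (60 + 1512)*29 = 1572*29 = 45588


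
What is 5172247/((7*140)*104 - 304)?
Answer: 5172247/101616 ≈ 50.900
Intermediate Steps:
5172247/((7*140)*104 - 304) = 5172247/(980*104 - 304) = 5172247/(101920 - 304) = 5172247/101616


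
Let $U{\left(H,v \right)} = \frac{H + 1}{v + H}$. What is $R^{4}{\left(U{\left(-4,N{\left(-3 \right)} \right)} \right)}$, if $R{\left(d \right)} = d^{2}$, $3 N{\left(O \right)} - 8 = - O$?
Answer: $43046721$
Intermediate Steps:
$N{\left(O \right)} = \frac{8}{3} - \frac{O}{3}$ ($N{\left(O \right)} = \frac{8}{3} + \frac{\left(-1\right) O}{3} = \frac{8}{3} - \frac{O}{3}$)
$U{\left(H,v \right)} = \frac{1 + H}{H + v}$
$R^{4}{\left(U{\left(-4,N{\left(-3 \right)} \right)} \right)} = \left(\left(\frac{1 - 4}{-4 + \left(\frac{8}{3} - -1\right)}\right)^{2}\right)^{4} = \left(\left(\frac{1}{-4 + \left(\frac{8}{3} + 1\right)} \left(-3\right)\right)^{2}\right)^{4} = \left(\left(\frac{1}{-4 + \frac{11}{3}} \left(-3\right)\right)^{2}\right)^{4} = \left(\left(\frac{1}{- \frac{1}{3}} \left(-3\right)\right)^{2}\right)^{4} = \left(\left(\left(-3\right) \left(-3\right)\right)^{2}\right)^{4} = \left(9^{2}\right)^{4} = 81^{4} = 43046721$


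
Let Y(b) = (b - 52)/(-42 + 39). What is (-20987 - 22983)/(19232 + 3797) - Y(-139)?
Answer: -4530449/69087 ≈ -65.576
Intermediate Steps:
Y(b) = 52/3 - b/3 (Y(b) = (-52 + b)/(-3) = (-52 + b)*(-1/3) = 52/3 - b/3)
(-20987 - 22983)/(19232 + 3797) - Y(-139) = (-20987 - 22983)/(19232 + 3797) - (52/3 - 1/3*(-139)) = -43970/23029 - (52/3 + 139/3) = -43970*1/23029 - 1*191/3 = -43970/23029 - 191/3 = -4530449/69087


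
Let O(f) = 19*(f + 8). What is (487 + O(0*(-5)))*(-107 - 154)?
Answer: -166779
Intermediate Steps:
O(f) = 152 + 19*f (O(f) = 19*(8 + f) = 152 + 19*f)
(487 + O(0*(-5)))*(-107 - 154) = (487 + (152 + 19*(0*(-5))))*(-107 - 154) = (487 + (152 + 19*0))*(-261) = (487 + (152 + 0))*(-261) = (487 + 152)*(-261) = 639*(-261) = -166779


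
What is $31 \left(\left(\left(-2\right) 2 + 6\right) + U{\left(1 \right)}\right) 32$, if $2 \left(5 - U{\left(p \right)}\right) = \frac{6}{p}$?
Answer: $3968$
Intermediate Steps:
$U{\left(p \right)} = 5 - \frac{3}{p}$ ($U{\left(p \right)} = 5 - \frac{6 \frac{1}{p}}{2} = 5 - \frac{3}{p}$)
$31 \left(\left(\left(-2\right) 2 + 6\right) + U{\left(1 \right)}\right) 32 = 31 \left(\left(\left(-2\right) 2 + 6\right) + \left(5 - \frac{3}{1}\right)\right) 32 = 31 \left(\left(-4 + 6\right) + \left(5 - 3\right)\right) 32 = 31 \left(2 + \left(5 - 3\right)\right) 32 = 31 \left(2 + 2\right) 32 = 31 \cdot 4 \cdot 32 = 124 \cdot 32 = 3968$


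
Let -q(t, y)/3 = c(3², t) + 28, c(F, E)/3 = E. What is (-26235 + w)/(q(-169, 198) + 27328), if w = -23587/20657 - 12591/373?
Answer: -202411165573/221636079665 ≈ -0.91326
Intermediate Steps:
c(F, E) = 3*E
w = -268890238/7705061 (w = -23587*1/20657 - 12591*1/373 = -23587/20657 - 12591/373 = -268890238/7705061 ≈ -34.898)
q(t, y) = -84 - 9*t (q(t, y) = -3*(3*t + 28) = -3*(28 + 3*t) = -84 - 9*t)
(-26235 + w)/(q(-169, 198) + 27328) = (-26235 - 268890238/7705061)/((-84 - 9*(-169)) + 27328) = -202411165573/(7705061*((-84 + 1521) + 27328)) = -202411165573/(7705061*(1437 + 27328)) = -202411165573/7705061/28765 = -202411165573/7705061*1/28765 = -202411165573/221636079665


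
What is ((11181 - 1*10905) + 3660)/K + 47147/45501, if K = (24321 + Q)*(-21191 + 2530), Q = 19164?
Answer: 12752788673353/12307619863695 ≈ 1.0362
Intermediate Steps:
K = -811473585 (K = (24321 + 19164)*(-21191 + 2530) = 43485*(-18661) = -811473585)
((11181 - 1*10905) + 3660)/K + 47147/45501 = ((11181 - 1*10905) + 3660)/(-811473585) + 47147/45501 = ((11181 - 10905) + 3660)*(-1/811473585) + 47147*(1/45501) = (276 + 3660)*(-1/811473585) + 47147/45501 = 3936*(-1/811473585) + 47147/45501 = -1312/270491195 + 47147/45501 = 12752788673353/12307619863695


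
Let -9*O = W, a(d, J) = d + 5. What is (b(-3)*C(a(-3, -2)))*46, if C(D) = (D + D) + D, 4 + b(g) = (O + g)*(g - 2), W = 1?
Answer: 9568/3 ≈ 3189.3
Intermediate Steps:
a(d, J) = 5 + d
O = -1/9 (O = -1/9*1 = -1/9 ≈ -0.11111)
b(g) = -4 + (-2 + g)*(-1/9 + g) (b(g) = -4 + (-1/9 + g)*(g - 2) = -4 + (-1/9 + g)*(-2 + g) = -4 + (-2 + g)*(-1/9 + g))
C(D) = 3*D (C(D) = 2*D + D = 3*D)
(b(-3)*C(a(-3, -2)))*46 = ((-34/9 + (-3)**2 - 19/9*(-3))*(3*(5 - 3)))*46 = ((-34/9 + 9 + 19/3)*(3*2))*46 = ((104/9)*6)*46 = (208/3)*46 = 9568/3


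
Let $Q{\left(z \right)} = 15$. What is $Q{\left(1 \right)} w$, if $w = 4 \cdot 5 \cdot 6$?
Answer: $1800$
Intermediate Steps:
$w = 120$ ($w = 4 \cdot 30 = 120$)
$Q{\left(1 \right)} w = 15 \cdot 120 = 1800$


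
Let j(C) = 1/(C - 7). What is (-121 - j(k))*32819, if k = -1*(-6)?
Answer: -3938280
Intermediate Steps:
k = 6
j(C) = 1/(-7 + C)
(-121 - j(k))*32819 = (-121 - 1/(-7 + 6))*32819 = (-121 - 1/(-1))*32819 = (-121 - 1*(-1))*32819 = (-121 + 1)*32819 = -120*32819 = -3938280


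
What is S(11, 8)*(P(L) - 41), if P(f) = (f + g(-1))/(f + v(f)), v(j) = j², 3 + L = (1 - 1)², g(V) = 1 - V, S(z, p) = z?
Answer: -2717/6 ≈ -452.83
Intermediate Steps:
L = -3 (L = -3 + (1 - 1)² = -3 + 0² = -3 + 0 = -3)
P(f) = (2 + f)/(f + f²) (P(f) = (f + (1 - 1*(-1)))/(f + f²) = (f + (1 + 1))/(f + f²) = (f + 2)/(f + f²) = (2 + f)/(f + f²))
S(11, 8)*(P(L) - 41) = 11*((2 - 3)/((-3)*(1 - 3)) - 41) = 11*(-⅓*(-1)/(-2) - 41) = 11*(-⅓*(-½)*(-1) - 41) = 11*(-⅙ - 41) = 11*(-247/6) = -2717/6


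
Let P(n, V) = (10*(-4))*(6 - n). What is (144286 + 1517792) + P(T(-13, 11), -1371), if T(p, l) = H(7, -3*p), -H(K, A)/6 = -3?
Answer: 1662558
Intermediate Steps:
H(K, A) = 18 (H(K, A) = -6*(-3) = 18)
T(p, l) = 18
P(n, V) = -240 + 40*n (P(n, V) = -40*(6 - n) = -240 + 40*n)
(144286 + 1517792) + P(T(-13, 11), -1371) = (144286 + 1517792) + (-240 + 40*18) = 1662078 + (-240 + 720) = 1662078 + 480 = 1662558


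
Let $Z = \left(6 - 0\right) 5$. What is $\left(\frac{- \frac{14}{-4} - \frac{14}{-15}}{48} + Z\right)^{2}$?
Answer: $\frac{1877748889}{2073600} \approx 905.55$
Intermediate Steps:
$Z = 30$ ($Z = \left(6 + 0\right) 5 = 6 \cdot 5 = 30$)
$\left(\frac{- \frac{14}{-4} - \frac{14}{-15}}{48} + Z\right)^{2} = \left(\frac{- \frac{14}{-4} - \frac{14}{-15}}{48} + 30\right)^{2} = \left(\left(\left(-14\right) \left(- \frac{1}{4}\right) - - \frac{14}{15}\right) \frac{1}{48} + 30\right)^{2} = \left(\left(\frac{7}{2} + \frac{14}{15}\right) \frac{1}{48} + 30\right)^{2} = \left(\frac{133}{30} \cdot \frac{1}{48} + 30\right)^{2} = \left(\frac{133}{1440} + 30\right)^{2} = \left(\frac{43333}{1440}\right)^{2} = \frac{1877748889}{2073600}$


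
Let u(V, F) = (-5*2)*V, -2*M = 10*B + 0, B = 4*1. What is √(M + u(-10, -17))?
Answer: 4*√5 ≈ 8.9443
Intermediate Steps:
B = 4
M = -20 (M = -(10*4 + 0)/2 = -(40 + 0)/2 = -½*40 = -20)
u(V, F) = -10*V
√(M + u(-10, -17)) = √(-20 - 10*(-10)) = √(-20 + 100) = √80 = 4*√5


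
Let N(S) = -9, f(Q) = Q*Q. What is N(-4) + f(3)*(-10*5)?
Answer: -459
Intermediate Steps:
f(Q) = Q**2
N(-4) + f(3)*(-10*5) = -9 + 3**2*(-10*5) = -9 + 9*(-50) = -9 - 450 = -459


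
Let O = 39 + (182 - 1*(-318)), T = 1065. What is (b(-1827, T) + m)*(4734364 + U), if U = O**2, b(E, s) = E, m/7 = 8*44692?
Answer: 12566860518625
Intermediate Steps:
m = 2502752 (m = 7*(8*44692) = 7*357536 = 2502752)
O = 539 (O = 39 + (182 + 318) = 39 + 500 = 539)
U = 290521 (U = 539**2 = 290521)
(b(-1827, T) + m)*(4734364 + U) = (-1827 + 2502752)*(4734364 + 290521) = 2500925*5024885 = 12566860518625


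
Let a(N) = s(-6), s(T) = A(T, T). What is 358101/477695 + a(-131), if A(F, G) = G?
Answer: -2508069/477695 ≈ -5.2504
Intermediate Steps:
s(T) = T
a(N) = -6
358101/477695 + a(-131) = 358101/477695 - 6 = -2508069/477695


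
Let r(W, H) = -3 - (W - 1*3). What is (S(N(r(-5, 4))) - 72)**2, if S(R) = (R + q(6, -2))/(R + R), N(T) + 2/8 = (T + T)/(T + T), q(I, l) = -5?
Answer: 201601/36 ≈ 5600.0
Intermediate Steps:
r(W, H) = -W (r(W, H) = -3 - (W - 3) = -3 - (-3 + W) = -3 + (3 - W) = -W)
N(T) = 3/4 (N(T) = -1/4 + (T + T)/(T + T) = -1/4 + (2*T)/((2*T)) = -1/4 + (2*T)*(1/(2*T)) = -1/4 + 1 = 3/4)
S(R) = (-5 + R)/(2*R) (S(R) = (R - 5)/(R + R) = (-5 + R)/((2*R)) = (-5 + R)*(1/(2*R)) = (-5 + R)/(2*R))
(S(N(r(-5, 4))) - 72)**2 = ((-5 + 3/4)/(2*(3/4)) - 72)**2 = ((1/2)*(4/3)*(-17/4) - 72)**2 = (-17/6 - 72)**2 = (-449/6)**2 = 201601/36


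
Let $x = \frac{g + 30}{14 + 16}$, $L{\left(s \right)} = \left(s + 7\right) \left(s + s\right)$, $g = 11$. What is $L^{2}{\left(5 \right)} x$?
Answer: $19680$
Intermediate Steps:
$L{\left(s \right)} = 2 s \left(7 + s\right)$ ($L{\left(s \right)} = \left(7 + s\right) 2 s = 2 s \left(7 + s\right)$)
$x = \frac{41}{30}$ ($x = \frac{11 + 30}{14 + 16} = \frac{41}{30} \approx 1.3667$)
$L^{2}{\left(5 \right)} x = \left(2 \cdot 5 \left(7 + 5\right)\right)^{2} \cdot \frac{41}{30} = \left(2 \cdot 5 \cdot 12\right)^{2} \cdot \frac{41}{30} = 120^{2} \cdot \frac{41}{30} = 14400 \cdot \frac{41}{30} = 19680$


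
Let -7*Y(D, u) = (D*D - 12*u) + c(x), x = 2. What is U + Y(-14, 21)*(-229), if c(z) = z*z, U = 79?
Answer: -11355/7 ≈ -1622.1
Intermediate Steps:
c(z) = z**2
Y(D, u) = -4/7 - D**2/7 + 12*u/7 (Y(D, u) = -((D*D - 12*u) + 2**2)/7 = -((D**2 - 12*u) + 4)/7 = -(4 + D**2 - 12*u)/7 = -4/7 - D**2/7 + 12*u/7)
U + Y(-14, 21)*(-229) = 79 + (-4/7 - 1/7*(-14)**2 + (12/7)*21)*(-229) = 79 + (-4/7 - 1/7*196 + 36)*(-229) = 79 + (-4/7 - 28 + 36)*(-229) = 79 + (52/7)*(-229) = 79 - 11908/7 = -11355/7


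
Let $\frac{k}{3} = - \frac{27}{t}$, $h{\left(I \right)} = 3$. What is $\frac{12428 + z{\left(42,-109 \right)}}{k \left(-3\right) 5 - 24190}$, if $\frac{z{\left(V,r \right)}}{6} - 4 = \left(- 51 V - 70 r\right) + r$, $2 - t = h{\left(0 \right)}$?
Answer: $- \frac{44726}{25405} \approx -1.7605$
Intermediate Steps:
$t = -1$ ($t = 2 - 3 = -1$)
$k = 81$ ($k = 3 \left(- \frac{27}{-1}\right) = 3 \left(\left(-27\right) \left(-1\right)\right) = 3 \cdot 27 = 81$)
$z{\left(V,r \right)} = 24 - 414 r - 306 V$ ($z{\left(V,r \right)} = 24 + 6 \left(\left(- 51 V - 70 r\right) + r\right) = 24 + 6 \left(\left(- 70 r - 51 V\right) + r\right) = 24 + 6 \left(- 69 r - 51 V\right) = 24 - \left(306 V + 414 r\right) = 24 - 414 r - 306 V$)
$\frac{12428 + z{\left(42,-109 \right)}}{k \left(-3\right) 5 - 24190} = \frac{12428 - -32298}{81 \left(-3\right) 5 - 24190} = \frac{12428 + \left(24 + 45126 - 12852\right)}{\left(-243\right) 5 - 24190} = \frac{12428 + 32298}{-1215 - 24190} = \frac{44726}{-25405} = 44726 \left(- \frac{1}{25405}\right) = - \frac{44726}{25405}$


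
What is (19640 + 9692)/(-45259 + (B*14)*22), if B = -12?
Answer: -29332/48955 ≈ -0.59916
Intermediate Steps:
(19640 + 9692)/(-45259 + (B*14)*22) = (19640 + 9692)/(-45259 - 12*14*22) = 29332/(-45259 - 168*22) = 29332/(-45259 - 3696) = 29332/(-48955) = 29332*(-1/48955) = -29332/48955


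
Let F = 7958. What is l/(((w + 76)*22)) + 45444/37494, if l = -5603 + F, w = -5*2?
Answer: 8571281/3024516 ≈ 2.8339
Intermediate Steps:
w = -10
l = 2355 (l = -5603 + 7958 = 2355)
l/(((w + 76)*22)) + 45444/37494 = 2355/(((-10 + 76)*22)) + 45444/37494 = 2355/((66*22)) + 45444*(1/37494) = 2355/1452 + 7574/6249 = 2355*(1/1452) + 7574/6249 = 785/484 + 7574/6249 = 8571281/3024516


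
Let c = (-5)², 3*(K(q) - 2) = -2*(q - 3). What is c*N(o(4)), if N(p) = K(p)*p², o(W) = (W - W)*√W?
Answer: 0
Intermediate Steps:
K(q) = 4 - 2*q/3 (K(q) = 2 + (-2*(q - 3))/3 = 2 + (-2*(-3 + q))/3 = 2 + (6 - 2*q)/3 = 2 + (2 - 2*q/3) = 4 - 2*q/3)
o(W) = 0 (o(W) = 0*√W = 0)
c = 25
N(p) = p²*(4 - 2*p/3) (N(p) = (4 - 2*p/3)*p² = p²*(4 - 2*p/3))
c*N(o(4)) = 25*((⅔)*0²*(6 - 1*0)) = 25*((⅔)*0*(6 + 0)) = 25*((⅔)*0*6) = 25*0 = 0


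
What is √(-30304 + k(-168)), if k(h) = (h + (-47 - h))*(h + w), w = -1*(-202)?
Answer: I*√31902 ≈ 178.61*I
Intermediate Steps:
w = 202
k(h) = -9494 - 47*h (k(h) = (h + (-47 - h))*(h + 202) = -47*(202 + h) = -9494 - 47*h)
√(-30304 + k(-168)) = √(-30304 + (-9494 - 47*(-168))) = √(-30304 + (-9494 + 7896)) = √(-30304 - 1598) = √(-31902) = I*√31902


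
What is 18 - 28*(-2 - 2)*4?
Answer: 466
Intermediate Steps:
18 - 28*(-2 - 2)*4 = 18 - (-112)*4 = 18 - 28*(-16) = 18 + 448 = 466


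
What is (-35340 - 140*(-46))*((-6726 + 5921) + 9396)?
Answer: -248279900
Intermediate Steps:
(-35340 - 140*(-46))*((-6726 + 5921) + 9396) = (-35340 + 6440)*(-805 + 9396) = -28900*8591 = -248279900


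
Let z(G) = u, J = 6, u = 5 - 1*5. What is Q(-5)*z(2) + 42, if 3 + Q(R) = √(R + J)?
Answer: 42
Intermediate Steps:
u = 0 (u = 5 - 5 = 0)
z(G) = 0
Q(R) = -3 + √(6 + R) (Q(R) = -3 + √(R + 6) = -3 + √(6 + R))
Q(-5)*z(2) + 42 = (-3 + √(6 - 5))*0 + 42 = (-3 + √1)*0 + 42 = (-3 + 1)*0 + 42 = -2*0 + 42 = 0 + 42 = 42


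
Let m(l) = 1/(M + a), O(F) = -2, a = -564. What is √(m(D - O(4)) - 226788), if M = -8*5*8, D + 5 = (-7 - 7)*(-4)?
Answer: I*√44306211053/442 ≈ 476.22*I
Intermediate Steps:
D = 51 (D = -5 + (-7 - 7)*(-4) = -5 - 14*(-4) = -5 + 56 = 51)
M = -320 (M = -40*8 = -320)
m(l) = -1/884 (m(l) = 1/(-320 - 564) = 1/(-884) = -1/884)
√(m(D - O(4)) - 226788) = √(-1/884 - 226788) = √(-200480593/884) = I*√44306211053/442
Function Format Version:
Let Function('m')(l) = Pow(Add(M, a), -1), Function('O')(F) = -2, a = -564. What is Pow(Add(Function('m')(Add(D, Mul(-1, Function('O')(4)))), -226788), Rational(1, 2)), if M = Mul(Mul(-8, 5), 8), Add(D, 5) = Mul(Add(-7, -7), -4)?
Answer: Mul(Rational(1, 442), I, Pow(44306211053, Rational(1, 2))) ≈ Mul(476.22, I)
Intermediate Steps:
D = 51 (D = Add(-5, Mul(Add(-7, -7), -4)) = Add(-5, Mul(-14, -4)) = Add(-5, 56) = 51)
M = -320 (M = Mul(-40, 8) = -320)
Function('m')(l) = Rational(-1, 884) (Function('m')(l) = Pow(Add(-320, -564), -1) = Pow(-884, -1) = Rational(-1, 884))
Pow(Add(Function('m')(Add(D, Mul(-1, Function('O')(4)))), -226788), Rational(1, 2)) = Pow(Add(Rational(-1, 884), -226788), Rational(1, 2)) = Pow(Rational(-200480593, 884), Rational(1, 2)) = Mul(Rational(1, 442), I, Pow(44306211053, Rational(1, 2)))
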